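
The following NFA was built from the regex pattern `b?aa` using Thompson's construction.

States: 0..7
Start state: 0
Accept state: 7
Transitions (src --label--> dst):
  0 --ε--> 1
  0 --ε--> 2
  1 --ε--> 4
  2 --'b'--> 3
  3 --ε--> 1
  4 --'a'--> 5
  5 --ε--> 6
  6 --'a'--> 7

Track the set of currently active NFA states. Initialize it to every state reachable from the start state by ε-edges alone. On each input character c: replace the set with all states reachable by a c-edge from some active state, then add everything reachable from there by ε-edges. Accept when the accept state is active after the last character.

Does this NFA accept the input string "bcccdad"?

Answer: REJECT

Trace:
S₀ = ε-closure({0}) = {0,1,2,4}
'b' @ 1: {1,3,4}
'c' @ 2: {}  — state set empty
rest 'ccdad' ignored (set empty)
end set {} — state 7 not in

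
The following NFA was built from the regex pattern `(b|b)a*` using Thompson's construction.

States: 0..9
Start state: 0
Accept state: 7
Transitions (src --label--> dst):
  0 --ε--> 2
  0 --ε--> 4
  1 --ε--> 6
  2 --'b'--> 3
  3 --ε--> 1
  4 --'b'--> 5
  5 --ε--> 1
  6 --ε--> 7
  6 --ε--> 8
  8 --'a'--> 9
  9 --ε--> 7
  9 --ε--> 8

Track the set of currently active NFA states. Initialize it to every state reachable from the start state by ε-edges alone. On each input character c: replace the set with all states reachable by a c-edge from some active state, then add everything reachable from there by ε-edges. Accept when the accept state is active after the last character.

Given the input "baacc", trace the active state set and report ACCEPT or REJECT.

Answer: REJECT

Trace:
initial (ε-close {0}): {0,2,4}
'b' @ 1: {1,3,5,6,7,8}  [accepting]
'a' @ 2: {7,8,9}  [accepting]
'a' @ 3: {7,8,9}  [accepting]
'c' @ 4: {}  — dead — no transitions
rest 'c' ignored (set empty)
final: {}; accept 7 not in set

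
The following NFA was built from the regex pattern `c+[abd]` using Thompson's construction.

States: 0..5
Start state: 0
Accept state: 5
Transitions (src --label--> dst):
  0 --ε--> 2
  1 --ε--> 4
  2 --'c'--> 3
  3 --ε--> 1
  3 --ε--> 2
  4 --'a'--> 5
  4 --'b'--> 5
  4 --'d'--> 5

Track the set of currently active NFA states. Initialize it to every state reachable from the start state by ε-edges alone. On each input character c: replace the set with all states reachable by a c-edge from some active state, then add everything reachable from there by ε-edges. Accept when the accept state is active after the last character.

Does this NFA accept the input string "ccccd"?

Answer: ACCEPT

Steps:
start: ε-closure({0}) = {0,2}
'c' @ 1: {1,2,3,4}
'c' @ 2: {1,2,3,4}
'c' @ 3: {1,2,3,4}
'c' @ 4: {1,2,3,4}
'd' @ 5: {5}  [accepting]
end set {5} — state 5 in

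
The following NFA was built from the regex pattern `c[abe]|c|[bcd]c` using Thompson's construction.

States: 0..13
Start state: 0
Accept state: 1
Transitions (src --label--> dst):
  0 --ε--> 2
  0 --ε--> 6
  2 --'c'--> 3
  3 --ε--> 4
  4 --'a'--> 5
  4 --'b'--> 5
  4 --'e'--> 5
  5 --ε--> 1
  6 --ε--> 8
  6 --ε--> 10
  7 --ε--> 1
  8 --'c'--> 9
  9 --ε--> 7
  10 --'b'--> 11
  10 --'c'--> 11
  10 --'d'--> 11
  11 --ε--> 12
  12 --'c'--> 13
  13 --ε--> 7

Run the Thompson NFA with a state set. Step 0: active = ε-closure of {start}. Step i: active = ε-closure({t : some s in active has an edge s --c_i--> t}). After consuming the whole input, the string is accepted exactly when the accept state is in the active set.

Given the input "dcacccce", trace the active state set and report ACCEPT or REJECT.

start: ε-closure({0}) = {0,2,6,8,10}
'd' @ 1: {11,12}
'c' @ 2: {1,7,13}  ✓accept
'a' @ 3: {}  — state set empty
rest 'cccce' ignored (set empty)
end set {} — state 1 not in

Answer: REJECT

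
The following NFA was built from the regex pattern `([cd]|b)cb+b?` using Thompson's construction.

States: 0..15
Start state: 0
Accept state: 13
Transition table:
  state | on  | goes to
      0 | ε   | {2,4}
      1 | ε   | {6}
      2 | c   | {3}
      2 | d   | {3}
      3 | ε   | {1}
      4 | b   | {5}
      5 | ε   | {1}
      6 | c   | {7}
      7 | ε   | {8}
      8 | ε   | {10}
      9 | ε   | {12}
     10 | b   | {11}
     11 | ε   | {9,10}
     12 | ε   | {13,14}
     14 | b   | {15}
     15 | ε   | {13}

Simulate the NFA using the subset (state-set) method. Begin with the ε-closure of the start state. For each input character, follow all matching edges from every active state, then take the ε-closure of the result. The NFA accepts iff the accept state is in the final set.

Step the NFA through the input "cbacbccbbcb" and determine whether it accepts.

Answer: REJECT

Trace:
start: ε-closure({0}) = {0,2,4}
'c' @ 1: {1,3,6}
'b' @ 2: {}  — state set empty
rest 'acbccbbcb' ignored (set empty)
after full input: {}  (accept=13 not in)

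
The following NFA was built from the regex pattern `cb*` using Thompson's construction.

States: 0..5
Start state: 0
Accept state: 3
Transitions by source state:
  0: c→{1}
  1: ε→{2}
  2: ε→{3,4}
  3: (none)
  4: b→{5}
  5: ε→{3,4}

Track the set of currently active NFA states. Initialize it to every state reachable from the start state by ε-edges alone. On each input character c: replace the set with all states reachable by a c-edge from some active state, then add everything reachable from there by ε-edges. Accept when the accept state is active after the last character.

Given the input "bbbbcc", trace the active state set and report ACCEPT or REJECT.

initial (ε-close {0}): {0}
'b' @ 1: {}  — dead — no transitions
rest 'bbbcc' ignored (set empty)
after full input: {}  (accept=3 not in)

Answer: REJECT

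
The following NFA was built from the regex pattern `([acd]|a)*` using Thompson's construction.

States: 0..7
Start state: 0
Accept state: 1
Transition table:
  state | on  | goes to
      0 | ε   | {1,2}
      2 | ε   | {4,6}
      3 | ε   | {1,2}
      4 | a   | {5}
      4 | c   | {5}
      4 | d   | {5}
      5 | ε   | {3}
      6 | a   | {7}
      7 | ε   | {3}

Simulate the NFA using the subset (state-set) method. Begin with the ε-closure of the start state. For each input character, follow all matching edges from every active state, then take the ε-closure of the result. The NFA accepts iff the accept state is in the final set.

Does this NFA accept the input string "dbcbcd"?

initial (ε-close {0}): {0,1,2,4,6}
'd' @ 1: {1,2,3,4,5,6}  (accept∈set)
'b' @ 2: {}  — no active states
rest 'cbcd' ignored (set empty)
end set {} — state 1 not in

Answer: REJECT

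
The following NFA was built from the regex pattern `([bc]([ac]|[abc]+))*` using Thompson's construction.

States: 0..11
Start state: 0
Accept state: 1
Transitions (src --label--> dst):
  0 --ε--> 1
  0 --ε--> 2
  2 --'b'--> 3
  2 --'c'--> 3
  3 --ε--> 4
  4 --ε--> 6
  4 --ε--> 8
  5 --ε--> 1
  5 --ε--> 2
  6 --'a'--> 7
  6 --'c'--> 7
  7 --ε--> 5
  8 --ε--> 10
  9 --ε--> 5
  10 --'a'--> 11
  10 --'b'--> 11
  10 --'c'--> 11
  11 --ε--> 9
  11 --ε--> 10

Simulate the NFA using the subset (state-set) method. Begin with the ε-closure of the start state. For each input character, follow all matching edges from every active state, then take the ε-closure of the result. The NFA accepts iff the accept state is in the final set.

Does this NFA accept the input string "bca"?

Answer: ACCEPT

Trace:
initial (ε-close {0}): {0,1,2}
'b' @ 1: {3,4,6,8,10}
'c' @ 2: {1,2,5,7,9,10,11}  (accept∈set)
'a' @ 3: {1,2,5,9,10,11}  (accept∈set)
after full input: {1,2,5,9,10,11}  (accept=1 in)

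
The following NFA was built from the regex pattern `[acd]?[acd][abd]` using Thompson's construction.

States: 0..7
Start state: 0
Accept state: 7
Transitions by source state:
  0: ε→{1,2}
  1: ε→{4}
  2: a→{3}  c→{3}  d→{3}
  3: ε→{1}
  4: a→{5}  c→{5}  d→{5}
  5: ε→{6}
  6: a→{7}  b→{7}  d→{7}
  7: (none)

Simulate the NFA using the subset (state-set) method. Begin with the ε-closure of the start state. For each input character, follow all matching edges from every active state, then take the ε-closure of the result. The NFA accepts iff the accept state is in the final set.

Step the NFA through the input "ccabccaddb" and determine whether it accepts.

S₀ = ε-closure({0}) = {0,1,2,4}
'c' @ 1: {1,3,4,5,6}
'c' @ 2: {5,6}
'a' @ 3: {7}  ✓accept
'b' @ 4: {}  — dead — no transitions
rest 'ccaddb' ignored (set empty)
end set {} — state 7 not in

Answer: REJECT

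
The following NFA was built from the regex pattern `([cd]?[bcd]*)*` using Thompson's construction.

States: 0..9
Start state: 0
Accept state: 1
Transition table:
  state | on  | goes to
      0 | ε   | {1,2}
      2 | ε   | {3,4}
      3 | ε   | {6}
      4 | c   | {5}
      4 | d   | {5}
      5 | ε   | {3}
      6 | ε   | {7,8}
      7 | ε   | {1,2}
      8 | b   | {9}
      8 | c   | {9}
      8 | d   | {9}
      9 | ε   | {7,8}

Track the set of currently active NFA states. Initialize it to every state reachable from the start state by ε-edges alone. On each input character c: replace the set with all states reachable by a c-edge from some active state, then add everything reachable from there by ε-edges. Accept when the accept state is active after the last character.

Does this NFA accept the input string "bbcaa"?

S₀ = ε-closure({0}) = {0,1,2,3,4,6,7,8}
'b' @ 1: {1,2,3,4,6,7,8,9}  (accept∈set)
'b' @ 2: {1,2,3,4,6,7,8,9}  (accept∈set)
'c' @ 3: {1,2,3,4,5,6,7,8,9}  (accept∈set)
'a' @ 4: {}  — no active states
rest 'a' ignored (set empty)
end set {} — state 1 not in

Answer: REJECT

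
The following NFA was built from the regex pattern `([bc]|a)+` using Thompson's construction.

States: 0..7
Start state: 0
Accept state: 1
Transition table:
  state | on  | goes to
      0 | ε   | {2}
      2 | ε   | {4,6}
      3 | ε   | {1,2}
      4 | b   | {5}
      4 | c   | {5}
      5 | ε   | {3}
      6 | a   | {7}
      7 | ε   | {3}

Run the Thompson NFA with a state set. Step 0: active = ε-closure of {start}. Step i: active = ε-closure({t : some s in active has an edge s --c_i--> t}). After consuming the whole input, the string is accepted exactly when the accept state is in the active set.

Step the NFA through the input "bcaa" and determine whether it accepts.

initial (ε-close {0}): {0,2,4,6}
'b' @ 1: {1,2,3,4,5,6}  [accepting]
'c' @ 2: {1,2,3,4,5,6}  [accepting]
'a' @ 3: {1,2,3,4,6,7}  [accepting]
'a' @ 4: {1,2,3,4,6,7}  [accepting]
after full input: {1,2,3,4,6,7}  (accept=1 in)

Answer: ACCEPT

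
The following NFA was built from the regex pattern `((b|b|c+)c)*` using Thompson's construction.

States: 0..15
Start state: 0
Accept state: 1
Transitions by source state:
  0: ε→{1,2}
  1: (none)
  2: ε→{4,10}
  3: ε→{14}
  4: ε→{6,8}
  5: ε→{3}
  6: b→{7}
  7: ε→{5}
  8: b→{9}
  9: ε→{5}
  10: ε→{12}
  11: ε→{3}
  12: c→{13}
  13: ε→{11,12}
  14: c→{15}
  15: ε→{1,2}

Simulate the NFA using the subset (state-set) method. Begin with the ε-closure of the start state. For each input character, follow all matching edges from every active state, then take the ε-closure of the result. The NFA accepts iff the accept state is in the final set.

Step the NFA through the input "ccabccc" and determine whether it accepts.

Answer: REJECT

Derivation:
start: ε-closure({0}) = {0,1,2,4,6,8,10,12}
'c' @ 1: {3,11,12,13,14}
'c' @ 2: {1,2,3,4,6,8,10,11,12,13,14,15}  [accepting]
'a' @ 3: {}  — state set empty
rest 'bccc' ignored (set empty)
final: {}; accept 1 not in set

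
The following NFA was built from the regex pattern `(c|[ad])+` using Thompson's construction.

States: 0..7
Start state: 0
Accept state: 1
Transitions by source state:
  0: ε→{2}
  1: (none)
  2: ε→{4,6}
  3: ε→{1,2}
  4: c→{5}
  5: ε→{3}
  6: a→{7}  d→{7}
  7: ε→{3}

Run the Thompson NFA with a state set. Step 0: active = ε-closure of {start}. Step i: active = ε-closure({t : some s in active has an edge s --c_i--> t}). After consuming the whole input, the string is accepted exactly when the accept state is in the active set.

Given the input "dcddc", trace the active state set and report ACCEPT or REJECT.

S₀ = ε-closure({0}) = {0,2,4,6}
'd' @ 1: {1,2,3,4,6,7}  [accepting]
'c' @ 2: {1,2,3,4,5,6}  [accepting]
'd' @ 3: {1,2,3,4,6,7}  [accepting]
'd' @ 4: {1,2,3,4,6,7}  [accepting]
'c' @ 5: {1,2,3,4,5,6}  [accepting]
final: {1,2,3,4,5,6}; accept 1 in set

Answer: ACCEPT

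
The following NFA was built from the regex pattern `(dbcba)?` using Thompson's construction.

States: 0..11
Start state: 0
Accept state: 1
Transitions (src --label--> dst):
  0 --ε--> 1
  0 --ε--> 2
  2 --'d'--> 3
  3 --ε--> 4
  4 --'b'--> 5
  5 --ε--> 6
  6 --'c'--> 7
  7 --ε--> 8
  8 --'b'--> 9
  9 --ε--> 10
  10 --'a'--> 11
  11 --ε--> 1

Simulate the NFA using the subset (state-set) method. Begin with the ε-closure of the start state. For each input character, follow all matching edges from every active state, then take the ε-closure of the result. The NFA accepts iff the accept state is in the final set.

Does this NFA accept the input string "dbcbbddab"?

Answer: REJECT

Trace:
start: ε-closure({0}) = {0,1,2}
'd' @ 1: {3,4}
'b' @ 2: {5,6}
'c' @ 3: {7,8}
'b' @ 4: {9,10}
'b' @ 5: {}  — dead — no transitions
rest 'ddab' ignored (set empty)
final: {}; accept 1 not in set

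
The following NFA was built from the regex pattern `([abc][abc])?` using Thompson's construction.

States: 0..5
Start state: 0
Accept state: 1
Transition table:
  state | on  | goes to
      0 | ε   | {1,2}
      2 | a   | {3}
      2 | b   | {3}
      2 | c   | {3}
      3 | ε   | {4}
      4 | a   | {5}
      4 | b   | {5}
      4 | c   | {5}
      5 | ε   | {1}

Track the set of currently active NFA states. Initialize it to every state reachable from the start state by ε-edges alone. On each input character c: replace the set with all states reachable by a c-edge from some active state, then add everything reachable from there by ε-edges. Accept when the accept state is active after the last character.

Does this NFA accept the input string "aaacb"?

S₀ = ε-closure({0}) = {0,1,2}
'a' @ 1: {3,4}
'a' @ 2: {1,5}  (accept∈set)
'a' @ 3: {}  — no active states
rest 'cb' ignored (set empty)
final: {}; accept 1 not in set

Answer: REJECT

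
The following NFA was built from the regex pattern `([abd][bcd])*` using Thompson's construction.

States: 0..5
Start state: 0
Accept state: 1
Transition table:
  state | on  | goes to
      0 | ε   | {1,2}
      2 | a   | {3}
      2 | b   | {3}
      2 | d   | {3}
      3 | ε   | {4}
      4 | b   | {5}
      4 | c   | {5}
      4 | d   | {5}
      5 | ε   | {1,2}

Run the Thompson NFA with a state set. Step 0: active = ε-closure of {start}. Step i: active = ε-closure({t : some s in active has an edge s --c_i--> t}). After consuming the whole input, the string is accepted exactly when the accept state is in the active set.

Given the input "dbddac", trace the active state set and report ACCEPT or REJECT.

Answer: ACCEPT

Trace:
initial (ε-close {0}): {0,1,2}
'd' @ 1: {3,4}
'b' @ 2: {1,2,5}  ✓accept
'd' @ 3: {3,4}
'd' @ 4: {1,2,5}  ✓accept
'a' @ 5: {3,4}
'c' @ 6: {1,2,5}  ✓accept
after full input: {1,2,5}  (accept=1 in)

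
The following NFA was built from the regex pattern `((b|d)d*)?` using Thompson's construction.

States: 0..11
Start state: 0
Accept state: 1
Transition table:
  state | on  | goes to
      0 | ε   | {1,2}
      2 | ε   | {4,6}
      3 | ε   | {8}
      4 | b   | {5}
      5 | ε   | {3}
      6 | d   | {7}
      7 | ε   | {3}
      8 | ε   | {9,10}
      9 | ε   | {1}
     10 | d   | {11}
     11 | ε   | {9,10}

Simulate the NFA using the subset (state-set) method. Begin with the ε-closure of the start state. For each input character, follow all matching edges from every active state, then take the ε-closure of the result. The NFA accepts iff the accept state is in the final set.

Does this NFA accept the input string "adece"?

Answer: REJECT

Trace:
start: ε-closure({0}) = {0,1,2,4,6}
'a' @ 1: {}  — no active states
rest 'dece' ignored (set empty)
end set {} — state 1 not in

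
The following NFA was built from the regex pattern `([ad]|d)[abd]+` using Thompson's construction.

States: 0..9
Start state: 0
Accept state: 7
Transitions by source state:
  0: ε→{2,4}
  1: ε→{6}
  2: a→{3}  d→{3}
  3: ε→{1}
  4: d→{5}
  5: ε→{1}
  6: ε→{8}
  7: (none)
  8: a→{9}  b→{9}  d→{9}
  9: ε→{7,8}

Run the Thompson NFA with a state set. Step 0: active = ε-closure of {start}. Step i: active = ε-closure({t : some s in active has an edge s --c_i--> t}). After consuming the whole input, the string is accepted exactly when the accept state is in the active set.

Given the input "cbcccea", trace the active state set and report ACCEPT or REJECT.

start: ε-closure({0}) = {0,2,4}
'c' @ 1: {}  — state set empty
rest 'bcccea' ignored (set empty)
end set {} — state 7 not in

Answer: REJECT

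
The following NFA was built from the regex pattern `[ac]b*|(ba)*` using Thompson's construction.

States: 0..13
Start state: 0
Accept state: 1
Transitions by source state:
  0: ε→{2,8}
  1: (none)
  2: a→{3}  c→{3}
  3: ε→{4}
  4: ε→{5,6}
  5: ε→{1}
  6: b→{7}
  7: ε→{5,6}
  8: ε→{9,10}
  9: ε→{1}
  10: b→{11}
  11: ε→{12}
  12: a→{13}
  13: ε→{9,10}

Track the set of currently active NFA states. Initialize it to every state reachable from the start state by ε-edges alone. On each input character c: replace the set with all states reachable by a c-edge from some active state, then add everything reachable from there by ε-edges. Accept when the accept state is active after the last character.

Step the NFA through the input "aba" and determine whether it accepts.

Answer: REJECT

Steps:
S₀ = ε-closure({0}) = {0,1,2,8,9,10}
'a' @ 1: {1,3,4,5,6}  (accept∈set)
'b' @ 2: {1,5,6,7}  (accept∈set)
'a' @ 3: {}  — dead — no transitions
end set {} — state 1 not in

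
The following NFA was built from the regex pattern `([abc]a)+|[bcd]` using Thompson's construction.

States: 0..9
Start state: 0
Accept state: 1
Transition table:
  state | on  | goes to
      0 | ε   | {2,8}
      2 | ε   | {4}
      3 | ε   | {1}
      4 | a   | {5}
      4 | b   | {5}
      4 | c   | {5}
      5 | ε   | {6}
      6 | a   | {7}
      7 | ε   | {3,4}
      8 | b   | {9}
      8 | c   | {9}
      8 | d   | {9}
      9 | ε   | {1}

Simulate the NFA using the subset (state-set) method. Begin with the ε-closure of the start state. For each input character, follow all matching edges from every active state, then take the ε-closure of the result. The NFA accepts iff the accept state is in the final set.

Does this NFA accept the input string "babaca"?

start: ε-closure({0}) = {0,2,4,8}
'b' @ 1: {1,5,6,9}  [accepting]
'a' @ 2: {1,3,4,7}  [accepting]
'b' @ 3: {5,6}
'a' @ 4: {1,3,4,7}  [accepting]
'c' @ 5: {5,6}
'a' @ 6: {1,3,4,7}  [accepting]
final: {1,3,4,7}; accept 1 in set

Answer: ACCEPT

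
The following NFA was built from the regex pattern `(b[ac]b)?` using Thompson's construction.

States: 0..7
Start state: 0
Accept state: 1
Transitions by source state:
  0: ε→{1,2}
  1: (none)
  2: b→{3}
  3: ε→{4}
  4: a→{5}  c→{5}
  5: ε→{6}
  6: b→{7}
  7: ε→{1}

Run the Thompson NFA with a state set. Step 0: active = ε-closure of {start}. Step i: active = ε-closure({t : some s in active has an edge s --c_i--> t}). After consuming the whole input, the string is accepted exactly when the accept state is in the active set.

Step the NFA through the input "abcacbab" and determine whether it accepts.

S₀ = ε-closure({0}) = {0,1,2}
'a' @ 1: {}  — state set empty
rest 'bcacbab' ignored (set empty)
after full input: {}  (accept=1 not in)

Answer: REJECT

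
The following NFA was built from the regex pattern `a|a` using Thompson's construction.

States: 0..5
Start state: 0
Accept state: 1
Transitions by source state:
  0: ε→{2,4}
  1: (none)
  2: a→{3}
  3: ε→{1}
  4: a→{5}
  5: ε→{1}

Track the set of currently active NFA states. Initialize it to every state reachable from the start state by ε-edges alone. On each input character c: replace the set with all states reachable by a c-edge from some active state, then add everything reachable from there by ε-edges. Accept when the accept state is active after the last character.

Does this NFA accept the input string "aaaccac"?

S₀ = ε-closure({0}) = {0,2,4}
'a' @ 1: {1,3,5}  (accept∈set)
'a' @ 2: {}  — dead — no transitions
rest 'accac' ignored (set empty)
after full input: {}  (accept=1 not in)

Answer: REJECT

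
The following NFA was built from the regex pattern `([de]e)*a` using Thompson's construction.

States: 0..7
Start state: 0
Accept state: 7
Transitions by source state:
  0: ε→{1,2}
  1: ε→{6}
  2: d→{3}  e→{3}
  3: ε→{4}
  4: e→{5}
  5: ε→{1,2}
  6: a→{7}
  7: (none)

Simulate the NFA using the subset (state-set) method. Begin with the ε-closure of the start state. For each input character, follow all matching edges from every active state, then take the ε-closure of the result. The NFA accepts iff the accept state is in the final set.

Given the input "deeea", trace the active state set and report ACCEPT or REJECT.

S₀ = ε-closure({0}) = {0,1,2,6}
'd' @ 1: {3,4}
'e' @ 2: {1,2,5,6}
'e' @ 3: {3,4}
'e' @ 4: {1,2,5,6}
'a' @ 5: {7}  (accept∈set)
after full input: {7}  (accept=7 in)

Answer: ACCEPT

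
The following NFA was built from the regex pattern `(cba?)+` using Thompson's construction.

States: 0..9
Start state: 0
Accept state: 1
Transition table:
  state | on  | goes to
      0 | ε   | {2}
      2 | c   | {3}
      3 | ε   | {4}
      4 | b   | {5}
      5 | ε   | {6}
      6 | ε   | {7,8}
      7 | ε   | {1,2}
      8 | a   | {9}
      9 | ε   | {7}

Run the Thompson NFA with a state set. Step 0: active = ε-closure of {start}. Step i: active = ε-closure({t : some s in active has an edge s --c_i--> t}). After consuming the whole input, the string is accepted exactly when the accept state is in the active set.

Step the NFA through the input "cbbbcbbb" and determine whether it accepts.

Answer: REJECT

Steps:
S₀ = ε-closure({0}) = {0,2}
'c' @ 1: {3,4}
'b' @ 2: {1,2,5,6,7,8}  ✓accept
'b' @ 3: {}  — state set empty
rest 'bcbbb' ignored (set empty)
after full input: {}  (accept=1 not in)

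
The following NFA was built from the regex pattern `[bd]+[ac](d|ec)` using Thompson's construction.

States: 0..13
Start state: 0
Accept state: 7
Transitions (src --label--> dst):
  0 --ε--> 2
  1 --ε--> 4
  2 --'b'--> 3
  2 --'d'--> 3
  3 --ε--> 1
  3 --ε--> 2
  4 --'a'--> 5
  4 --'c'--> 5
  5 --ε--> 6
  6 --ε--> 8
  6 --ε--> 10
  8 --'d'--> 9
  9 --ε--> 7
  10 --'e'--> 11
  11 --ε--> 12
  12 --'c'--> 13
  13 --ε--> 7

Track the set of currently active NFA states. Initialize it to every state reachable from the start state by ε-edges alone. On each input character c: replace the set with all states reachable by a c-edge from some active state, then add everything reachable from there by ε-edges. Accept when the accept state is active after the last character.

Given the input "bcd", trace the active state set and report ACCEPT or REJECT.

Answer: ACCEPT

Steps:
initial (ε-close {0}): {0,2}
'b' @ 1: {1,2,3,4}
'c' @ 2: {5,6,8,10}
'd' @ 3: {7,9}  (accept∈set)
end set {7,9} — state 7 in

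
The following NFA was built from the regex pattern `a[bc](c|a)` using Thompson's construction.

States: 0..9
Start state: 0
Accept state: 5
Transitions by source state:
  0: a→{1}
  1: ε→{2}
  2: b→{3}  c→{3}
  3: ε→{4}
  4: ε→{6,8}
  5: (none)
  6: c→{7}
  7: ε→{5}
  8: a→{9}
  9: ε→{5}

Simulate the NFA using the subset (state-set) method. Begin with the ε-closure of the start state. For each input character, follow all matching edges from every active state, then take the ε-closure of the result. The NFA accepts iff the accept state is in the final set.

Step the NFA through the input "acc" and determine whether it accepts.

Answer: ACCEPT

Trace:
S₀ = ε-closure({0}) = {0}
'a' @ 1: {1,2}
'c' @ 2: {3,4,6,8}
'c' @ 3: {5,7}  (accept∈set)
after full input: {5,7}  (accept=5 in)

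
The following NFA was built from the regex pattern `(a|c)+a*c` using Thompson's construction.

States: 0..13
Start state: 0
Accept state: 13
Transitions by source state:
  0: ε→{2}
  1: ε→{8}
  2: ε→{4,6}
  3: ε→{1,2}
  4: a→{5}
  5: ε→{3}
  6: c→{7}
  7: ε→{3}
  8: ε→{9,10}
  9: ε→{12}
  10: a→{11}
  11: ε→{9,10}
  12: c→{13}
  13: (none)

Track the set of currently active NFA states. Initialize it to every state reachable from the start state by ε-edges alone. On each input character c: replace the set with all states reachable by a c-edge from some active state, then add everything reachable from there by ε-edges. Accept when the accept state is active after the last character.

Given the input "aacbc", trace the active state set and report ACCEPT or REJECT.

Answer: REJECT

Trace:
start: ε-closure({0}) = {0,2,4,6}
'a' @ 1: {1,2,3,4,5,6,8,9,10,12}
'a' @ 2: {1,2,3,4,5,6,8,9,10,11,12}
'c' @ 3: {1,2,3,4,6,7,8,9,10,12,13}  ✓accept
'b' @ 4: {}  — dead — no transitions
rest 'c' ignored (set empty)
final: {}; accept 13 not in set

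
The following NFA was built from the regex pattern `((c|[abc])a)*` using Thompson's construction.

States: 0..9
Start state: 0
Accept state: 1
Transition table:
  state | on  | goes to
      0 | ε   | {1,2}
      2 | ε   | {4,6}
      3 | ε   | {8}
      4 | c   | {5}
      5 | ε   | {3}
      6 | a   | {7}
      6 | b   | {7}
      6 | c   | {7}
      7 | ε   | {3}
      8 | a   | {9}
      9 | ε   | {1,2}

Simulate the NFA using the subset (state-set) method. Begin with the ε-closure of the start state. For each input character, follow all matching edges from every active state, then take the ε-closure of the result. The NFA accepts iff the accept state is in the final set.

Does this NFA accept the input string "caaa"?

initial (ε-close {0}): {0,1,2,4,6}
'c' @ 1: {3,5,7,8}
'a' @ 2: {1,2,4,6,9}  (accept∈set)
'a' @ 3: {3,7,8}
'a' @ 4: {1,2,4,6,9}  (accept∈set)
end set {1,2,4,6,9} — state 1 in

Answer: ACCEPT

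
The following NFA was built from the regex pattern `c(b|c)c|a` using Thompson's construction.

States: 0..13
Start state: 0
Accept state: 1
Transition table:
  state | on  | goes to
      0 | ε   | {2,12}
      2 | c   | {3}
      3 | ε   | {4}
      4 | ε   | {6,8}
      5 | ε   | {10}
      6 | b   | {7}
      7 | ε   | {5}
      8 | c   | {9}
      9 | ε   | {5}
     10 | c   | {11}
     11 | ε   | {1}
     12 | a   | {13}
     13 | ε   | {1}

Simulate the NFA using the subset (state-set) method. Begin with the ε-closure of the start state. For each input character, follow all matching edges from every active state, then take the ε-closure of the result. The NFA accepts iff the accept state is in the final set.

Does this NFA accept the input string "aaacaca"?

initial (ε-close {0}): {0,2,12}
'a' @ 1: {1,13}  [accepting]
'a' @ 2: {}  — state set empty
rest 'acaca' ignored (set empty)
end set {} — state 1 not in

Answer: REJECT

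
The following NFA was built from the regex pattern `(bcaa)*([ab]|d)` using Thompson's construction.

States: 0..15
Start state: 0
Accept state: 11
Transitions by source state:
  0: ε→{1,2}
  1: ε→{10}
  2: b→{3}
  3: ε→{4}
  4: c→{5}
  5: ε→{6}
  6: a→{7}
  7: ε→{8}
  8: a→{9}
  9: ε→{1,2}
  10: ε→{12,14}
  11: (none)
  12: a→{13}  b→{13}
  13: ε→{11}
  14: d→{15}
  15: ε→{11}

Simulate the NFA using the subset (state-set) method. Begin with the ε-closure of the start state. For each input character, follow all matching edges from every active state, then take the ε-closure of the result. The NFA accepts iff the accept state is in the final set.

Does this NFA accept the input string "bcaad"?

Answer: ACCEPT

Steps:
S₀ = ε-closure({0}) = {0,1,2,10,12,14}
'b' @ 1: {3,4,11,13}  (accept∈set)
'c' @ 2: {5,6}
'a' @ 3: {7,8}
'a' @ 4: {1,2,9,10,12,14}
'd' @ 5: {11,15}  (accept∈set)
after full input: {11,15}  (accept=11 in)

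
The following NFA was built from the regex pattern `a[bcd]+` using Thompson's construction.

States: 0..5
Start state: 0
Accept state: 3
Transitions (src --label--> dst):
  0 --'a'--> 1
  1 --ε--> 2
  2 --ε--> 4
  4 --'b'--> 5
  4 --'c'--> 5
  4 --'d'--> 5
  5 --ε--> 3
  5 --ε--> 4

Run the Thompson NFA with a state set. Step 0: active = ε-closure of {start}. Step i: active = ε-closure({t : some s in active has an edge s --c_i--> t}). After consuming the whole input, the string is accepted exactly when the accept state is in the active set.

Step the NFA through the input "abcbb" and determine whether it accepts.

start: ε-closure({0}) = {0}
'a' @ 1: {1,2,4}
'b' @ 2: {3,4,5}  ✓accept
'c' @ 3: {3,4,5}  ✓accept
'b' @ 4: {3,4,5}  ✓accept
'b' @ 5: {3,4,5}  ✓accept
after full input: {3,4,5}  (accept=3 in)

Answer: ACCEPT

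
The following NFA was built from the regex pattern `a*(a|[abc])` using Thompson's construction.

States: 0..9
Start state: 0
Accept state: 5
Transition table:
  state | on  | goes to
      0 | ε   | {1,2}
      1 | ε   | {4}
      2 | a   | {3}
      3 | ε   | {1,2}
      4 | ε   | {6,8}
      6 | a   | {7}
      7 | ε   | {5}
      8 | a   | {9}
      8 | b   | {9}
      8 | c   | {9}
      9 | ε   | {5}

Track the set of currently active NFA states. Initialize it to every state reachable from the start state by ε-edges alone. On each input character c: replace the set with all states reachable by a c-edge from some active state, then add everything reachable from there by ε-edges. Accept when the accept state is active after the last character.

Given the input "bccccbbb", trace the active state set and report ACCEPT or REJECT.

initial (ε-close {0}): {0,1,2,4,6,8}
'b' @ 1: {5,9}  (accept∈set)
'c' @ 2: {}  — state set empty
rest 'cccbbb' ignored (set empty)
final: {}; accept 5 not in set

Answer: REJECT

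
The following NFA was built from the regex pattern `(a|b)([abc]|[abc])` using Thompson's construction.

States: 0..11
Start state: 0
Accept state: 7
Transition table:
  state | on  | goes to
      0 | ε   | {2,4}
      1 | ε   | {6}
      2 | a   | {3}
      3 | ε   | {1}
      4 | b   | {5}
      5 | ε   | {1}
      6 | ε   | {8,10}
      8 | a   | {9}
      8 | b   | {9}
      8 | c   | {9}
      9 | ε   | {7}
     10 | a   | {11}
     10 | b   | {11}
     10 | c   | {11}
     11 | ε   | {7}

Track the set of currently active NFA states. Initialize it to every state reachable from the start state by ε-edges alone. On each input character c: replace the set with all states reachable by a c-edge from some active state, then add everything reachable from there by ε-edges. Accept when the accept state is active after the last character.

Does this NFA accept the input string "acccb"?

start: ε-closure({0}) = {0,2,4}
'a' @ 1: {1,3,6,8,10}
'c' @ 2: {7,9,11}  [accepting]
'c' @ 3: {}  — dead — no transitions
rest 'cb' ignored (set empty)
final: {}; accept 7 not in set

Answer: REJECT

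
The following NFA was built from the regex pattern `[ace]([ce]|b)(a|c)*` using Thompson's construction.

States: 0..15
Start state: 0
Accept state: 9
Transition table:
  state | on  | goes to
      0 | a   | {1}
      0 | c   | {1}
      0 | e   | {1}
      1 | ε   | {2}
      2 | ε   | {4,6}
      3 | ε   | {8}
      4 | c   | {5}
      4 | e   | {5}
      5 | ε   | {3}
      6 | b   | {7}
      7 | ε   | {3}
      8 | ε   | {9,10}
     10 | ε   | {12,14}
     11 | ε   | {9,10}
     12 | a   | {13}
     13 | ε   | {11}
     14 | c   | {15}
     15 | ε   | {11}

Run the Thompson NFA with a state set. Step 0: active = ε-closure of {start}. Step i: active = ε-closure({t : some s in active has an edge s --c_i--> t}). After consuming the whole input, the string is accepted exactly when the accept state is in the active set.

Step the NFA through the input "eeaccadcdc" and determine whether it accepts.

Answer: REJECT

Derivation:
S₀ = ε-closure({0}) = {0}
'e' @ 1: {1,2,4,6}
'e' @ 2: {3,5,8,9,10,12,14}  (accept∈set)
'a' @ 3: {9,10,11,12,13,14}  (accept∈set)
'c' @ 4: {9,10,11,12,14,15}  (accept∈set)
'c' @ 5: {9,10,11,12,14,15}  (accept∈set)
'a' @ 6: {9,10,11,12,13,14}  (accept∈set)
'd' @ 7: {}  — no active states
rest 'cdc' ignored (set empty)
after full input: {}  (accept=9 not in)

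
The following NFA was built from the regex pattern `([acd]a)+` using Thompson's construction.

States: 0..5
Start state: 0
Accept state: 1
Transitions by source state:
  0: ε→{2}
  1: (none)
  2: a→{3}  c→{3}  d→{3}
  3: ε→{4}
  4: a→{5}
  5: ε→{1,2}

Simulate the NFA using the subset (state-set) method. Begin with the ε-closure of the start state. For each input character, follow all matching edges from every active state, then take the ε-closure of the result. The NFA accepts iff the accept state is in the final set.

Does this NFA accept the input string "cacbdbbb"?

initial (ε-close {0}): {0,2}
'c' @ 1: {3,4}
'a' @ 2: {1,2,5}  [accepting]
'c' @ 3: {3,4}
'b' @ 4: {}  — no active states
rest 'dbbb' ignored (set empty)
end set {} — state 1 not in

Answer: REJECT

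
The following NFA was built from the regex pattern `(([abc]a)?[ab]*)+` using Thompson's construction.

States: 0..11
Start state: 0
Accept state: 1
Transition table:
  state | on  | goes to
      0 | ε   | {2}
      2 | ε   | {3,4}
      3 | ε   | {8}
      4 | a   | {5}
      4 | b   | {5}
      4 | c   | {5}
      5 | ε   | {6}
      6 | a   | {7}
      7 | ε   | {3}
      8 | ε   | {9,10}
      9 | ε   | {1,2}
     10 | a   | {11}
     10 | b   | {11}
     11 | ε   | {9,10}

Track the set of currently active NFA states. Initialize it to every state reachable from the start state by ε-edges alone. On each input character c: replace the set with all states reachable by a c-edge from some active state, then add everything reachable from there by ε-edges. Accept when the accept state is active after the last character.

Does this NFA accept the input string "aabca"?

Answer: ACCEPT

Derivation:
initial (ε-close {0}): {0,1,2,3,4,8,9,10}
'a' @ 1: {1,2,3,4,5,6,8,9,10,11}  [accepting]
'a' @ 2: {1,2,3,4,5,6,7,8,9,10,11}  [accepting]
'b' @ 3: {1,2,3,4,5,6,8,9,10,11}  [accepting]
'c' @ 4: {5,6}
'a' @ 5: {1,2,3,4,7,8,9,10}  [accepting]
final: {1,2,3,4,7,8,9,10}; accept 1 in set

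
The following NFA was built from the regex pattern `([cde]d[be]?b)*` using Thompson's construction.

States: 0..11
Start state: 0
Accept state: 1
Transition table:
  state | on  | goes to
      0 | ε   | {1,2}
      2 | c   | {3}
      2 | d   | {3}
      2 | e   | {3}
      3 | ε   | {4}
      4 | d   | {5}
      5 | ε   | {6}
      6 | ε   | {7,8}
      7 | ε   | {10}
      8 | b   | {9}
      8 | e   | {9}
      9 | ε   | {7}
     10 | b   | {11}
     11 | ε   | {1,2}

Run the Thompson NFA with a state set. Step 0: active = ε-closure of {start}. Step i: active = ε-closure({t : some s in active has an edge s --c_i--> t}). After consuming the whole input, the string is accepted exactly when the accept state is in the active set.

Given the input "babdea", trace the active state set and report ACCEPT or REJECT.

initial (ε-close {0}): {0,1,2}
'b' @ 1: {}  — dead — no transitions
rest 'abdea' ignored (set empty)
after full input: {}  (accept=1 not in)

Answer: REJECT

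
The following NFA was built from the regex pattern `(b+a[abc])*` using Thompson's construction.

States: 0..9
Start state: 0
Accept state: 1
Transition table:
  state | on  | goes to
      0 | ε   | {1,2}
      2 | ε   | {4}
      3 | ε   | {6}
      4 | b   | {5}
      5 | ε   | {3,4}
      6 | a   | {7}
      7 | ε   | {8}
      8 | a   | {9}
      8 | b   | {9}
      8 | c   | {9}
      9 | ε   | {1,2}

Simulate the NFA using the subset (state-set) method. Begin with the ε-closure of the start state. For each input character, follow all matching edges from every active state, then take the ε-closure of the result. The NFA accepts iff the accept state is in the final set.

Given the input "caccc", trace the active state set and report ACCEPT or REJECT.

initial (ε-close {0}): {0,1,2,4}
'c' @ 1: {}  — no active states
rest 'accc' ignored (set empty)
final: {}; accept 1 not in set

Answer: REJECT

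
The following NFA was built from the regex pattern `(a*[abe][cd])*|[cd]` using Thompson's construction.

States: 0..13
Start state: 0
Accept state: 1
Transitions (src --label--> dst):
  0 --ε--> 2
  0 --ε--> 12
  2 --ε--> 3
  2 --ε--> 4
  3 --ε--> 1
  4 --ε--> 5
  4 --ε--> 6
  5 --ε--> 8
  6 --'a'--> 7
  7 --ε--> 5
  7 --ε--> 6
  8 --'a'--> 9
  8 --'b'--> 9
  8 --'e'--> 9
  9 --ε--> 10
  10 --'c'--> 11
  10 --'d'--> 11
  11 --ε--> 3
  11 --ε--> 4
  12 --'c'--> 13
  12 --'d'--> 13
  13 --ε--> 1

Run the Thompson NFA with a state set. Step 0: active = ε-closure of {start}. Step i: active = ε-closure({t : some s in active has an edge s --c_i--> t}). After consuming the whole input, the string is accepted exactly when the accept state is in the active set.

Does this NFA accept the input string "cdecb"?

Answer: REJECT

Trace:
start: ε-closure({0}) = {0,1,2,3,4,5,6,8,12}
'c' @ 1: {1,13}  ✓accept
'd' @ 2: {}  — no active states
rest 'ecb' ignored (set empty)
after full input: {}  (accept=1 not in)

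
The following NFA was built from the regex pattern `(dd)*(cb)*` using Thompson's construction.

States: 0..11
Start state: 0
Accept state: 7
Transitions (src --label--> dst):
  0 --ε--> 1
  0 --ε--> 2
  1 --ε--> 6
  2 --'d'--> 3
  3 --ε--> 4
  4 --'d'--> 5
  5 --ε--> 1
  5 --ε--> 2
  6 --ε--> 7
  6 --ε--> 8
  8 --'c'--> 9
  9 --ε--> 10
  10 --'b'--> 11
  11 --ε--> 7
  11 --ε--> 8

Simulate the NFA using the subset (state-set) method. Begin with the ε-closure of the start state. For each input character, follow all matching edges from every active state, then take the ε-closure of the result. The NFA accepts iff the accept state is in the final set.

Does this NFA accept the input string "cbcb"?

S₀ = ε-closure({0}) = {0,1,2,6,7,8}
'c' @ 1: {9,10}
'b' @ 2: {7,8,11}  ✓accept
'c' @ 3: {9,10}
'b' @ 4: {7,8,11}  ✓accept
end set {7,8,11} — state 7 in

Answer: ACCEPT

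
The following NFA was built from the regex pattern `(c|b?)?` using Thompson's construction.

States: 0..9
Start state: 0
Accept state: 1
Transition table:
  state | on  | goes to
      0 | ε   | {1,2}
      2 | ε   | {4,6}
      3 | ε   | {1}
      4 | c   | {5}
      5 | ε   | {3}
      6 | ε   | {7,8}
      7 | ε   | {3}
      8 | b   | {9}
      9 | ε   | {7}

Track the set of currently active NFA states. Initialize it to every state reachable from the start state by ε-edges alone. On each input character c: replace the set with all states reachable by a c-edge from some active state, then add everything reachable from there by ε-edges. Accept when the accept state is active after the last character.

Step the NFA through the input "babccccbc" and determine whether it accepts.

Answer: REJECT

Trace:
initial (ε-close {0}): {0,1,2,3,4,6,7,8}
'b' @ 1: {1,3,7,9}  (accept∈set)
'a' @ 2: {}  — no active states
rest 'bccccbc' ignored (set empty)
after full input: {}  (accept=1 not in)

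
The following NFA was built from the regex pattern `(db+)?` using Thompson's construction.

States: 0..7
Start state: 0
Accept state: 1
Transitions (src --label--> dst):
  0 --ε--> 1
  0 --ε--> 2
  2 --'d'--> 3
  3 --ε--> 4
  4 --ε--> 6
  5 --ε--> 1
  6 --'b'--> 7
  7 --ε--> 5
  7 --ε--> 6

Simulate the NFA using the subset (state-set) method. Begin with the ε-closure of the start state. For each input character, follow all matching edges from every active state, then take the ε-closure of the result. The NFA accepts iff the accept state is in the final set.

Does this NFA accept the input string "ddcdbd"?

Answer: REJECT

Trace:
start: ε-closure({0}) = {0,1,2}
'd' @ 1: {3,4,6}
'd' @ 2: {}  — state set empty
rest 'cdbd' ignored (set empty)
end set {} — state 1 not in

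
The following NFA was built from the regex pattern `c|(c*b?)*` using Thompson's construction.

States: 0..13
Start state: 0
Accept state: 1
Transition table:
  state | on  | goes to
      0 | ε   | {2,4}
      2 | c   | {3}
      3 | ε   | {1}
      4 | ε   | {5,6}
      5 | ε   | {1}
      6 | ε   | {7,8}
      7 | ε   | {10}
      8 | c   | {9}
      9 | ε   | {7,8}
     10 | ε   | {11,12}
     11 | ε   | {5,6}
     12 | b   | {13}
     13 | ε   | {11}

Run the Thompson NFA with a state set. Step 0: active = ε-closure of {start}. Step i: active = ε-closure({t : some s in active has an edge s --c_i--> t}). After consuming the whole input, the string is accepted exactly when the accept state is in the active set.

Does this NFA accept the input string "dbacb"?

S₀ = ε-closure({0}) = {0,1,2,4,5,6,7,8,10,11,12}
'd' @ 1: {}  — dead — no transitions
rest 'bacb' ignored (set empty)
after full input: {}  (accept=1 not in)

Answer: REJECT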